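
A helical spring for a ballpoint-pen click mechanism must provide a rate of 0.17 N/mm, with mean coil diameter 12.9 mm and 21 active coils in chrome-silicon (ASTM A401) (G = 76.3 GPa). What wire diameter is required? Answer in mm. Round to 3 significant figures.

d = (8D³N_a·k / G)^(1/4) = (8·12.9³·21·0.17 / (76.3×10³))^0.25
  = (0.80353)^0.25 = 0.9468 mm

0.947 mm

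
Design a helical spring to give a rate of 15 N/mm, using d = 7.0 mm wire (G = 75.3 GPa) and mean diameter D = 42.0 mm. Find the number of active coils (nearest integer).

20

N_a = Gd⁴/(8D³k) = (75.3×10³ × 7.0⁴)/(8 × 42.0³ × 15)
    = 1.80795e+08 / 8.89056e+06 = 20.34 → 20 coils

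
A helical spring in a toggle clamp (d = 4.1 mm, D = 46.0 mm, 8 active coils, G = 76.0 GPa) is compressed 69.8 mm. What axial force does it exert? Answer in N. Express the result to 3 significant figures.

k = Gd⁴/(8D³N_a) = (76.0×10³)(4.1⁴)/(8·46.0³·8) = 3.4474 N/mm
F = k·δ = 3.4474 × 69.8 = 240.63 N

241 N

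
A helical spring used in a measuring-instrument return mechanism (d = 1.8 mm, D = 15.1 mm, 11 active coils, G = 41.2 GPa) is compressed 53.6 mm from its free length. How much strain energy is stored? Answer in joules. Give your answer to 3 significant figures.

2.05 J

k = Gd⁴/(8D³N_a) = (41.2×10³)(1.8⁴)/(8·15.1³·11) = 1.4275 N/mm
U = ½kδ² = 0.5 × 1.4275 × 53.6² = 2050.6 N·mm = 2.0506 J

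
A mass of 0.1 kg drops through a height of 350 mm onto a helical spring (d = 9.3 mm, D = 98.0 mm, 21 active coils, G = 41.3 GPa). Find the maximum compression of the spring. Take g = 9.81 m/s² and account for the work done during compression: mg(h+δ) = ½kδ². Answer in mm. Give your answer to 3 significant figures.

k = Gd⁴/(8D³N_a) = (41.3×10³)(9.3⁴)/(8·98.0³·21) = 1.9539 N/mm
W = mg = 0.1 × 9.81 = 0.981 N
½kδ² − Wδ − Wh = 0 → δ = (W + √(W² + 2kWh))/k
δ = (0.981 + √(0.96236 + 1341.72))/1.9539 = (0.981 + 36.643)/1.9539 = 19.256 mm

19.3 mm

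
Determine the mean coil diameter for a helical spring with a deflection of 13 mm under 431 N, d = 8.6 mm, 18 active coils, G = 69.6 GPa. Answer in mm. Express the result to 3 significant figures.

Required rate k = F/δ = 431/13 = 33.154 N/mm
D = (Gd⁴/(8N_a·k))^(1/3) = (69.6×10³·8.6⁴/(8·18·33.154))^(1/3)
  = (79745.6)^(1/3) = 43.0430 mm

43.0 mm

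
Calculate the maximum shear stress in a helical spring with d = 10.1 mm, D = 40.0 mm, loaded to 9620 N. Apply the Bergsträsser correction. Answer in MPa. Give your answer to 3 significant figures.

1320 MPa

Spring index C = D/d = 40.0/10.1 = 3.9604
K_B = (4C+2)/(4C−3) = 17.842/12.842 = 1.3894
τ₀ = 8FD/(πd³) = 8·9620·40.0/(π·10.1³) = 3.0784e+06/3236.8 = 951.07 MPa
τ_max = K·τ₀ = 1.3894 × 951.07 = 1321.4 MPa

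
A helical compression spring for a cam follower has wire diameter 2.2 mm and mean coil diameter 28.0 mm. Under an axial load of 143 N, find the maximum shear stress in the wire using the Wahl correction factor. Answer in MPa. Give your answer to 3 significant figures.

1070 MPa

Spring index C = D/d = 28.0/2.2 = 12.7273
K_W = (4C−1)/(4C−4) + 0.615/C = 49.909/46.909 + 0.0483 = 1.1123
τ₀ = 8FD/(πd³) = 8·143·28.0/(π·2.2³) = 32032/33.452 = 957.56 MPa
τ_max = K·τ₀ = 1.1123 × 957.56 = 1065.1 MPa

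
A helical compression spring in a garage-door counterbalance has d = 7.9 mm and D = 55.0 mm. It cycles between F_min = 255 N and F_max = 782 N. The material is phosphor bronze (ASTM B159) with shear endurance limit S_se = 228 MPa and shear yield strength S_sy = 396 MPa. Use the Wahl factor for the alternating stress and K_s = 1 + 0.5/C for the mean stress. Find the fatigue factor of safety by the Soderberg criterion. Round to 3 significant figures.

C = D/d = 55.0/7.9 = 6.9620; K_W = (4C−1)/(4C−4)+0.615/C = 1.2141; K_s = 1+0.5/C = 1.0718
F_a = (F_max−F_min)/2 = 263.5 N; F_m = (F_max+F_min)/2 = 518.5 N
τ_a = K_W·8F_aD/(πd³) = 1.2141 × 74.852 = 90.88 MPa
τ_m = K_s·8F_mD/(πd³) = 1.0718 × 147.29 = 157.87 MPa
Soderberg: 1/n_f = τ_a/S_se + τ_m/S_sy = 90.88/228 + 157.87/396 = 0.39860 + 0.39865 = 0.79725
n_f = 1/0.79725 = 1.254

1.25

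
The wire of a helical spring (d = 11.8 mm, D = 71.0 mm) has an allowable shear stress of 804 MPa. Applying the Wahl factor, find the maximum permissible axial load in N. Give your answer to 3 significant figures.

5840 N

C = D/d = 71.0/11.8 = 6.0169
K_W = (4C−1)/(4C−4) + 0.615/C = 23.068/20.068 + 0.1022 = 1.2517
τ_max = K·8FD/(πd³) → F_max = τ_allow·πd³/(8DK)
F_max = 804·π·11.8³/(8·71.0·1.2517) = 4.15e+06/710.97 = 5837.2 N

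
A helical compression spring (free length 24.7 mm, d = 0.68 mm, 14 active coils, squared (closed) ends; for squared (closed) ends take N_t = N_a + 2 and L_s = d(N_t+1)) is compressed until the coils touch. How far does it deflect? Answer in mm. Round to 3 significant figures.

N_t = 16; L_s = 0.68·17 = 11.56 mm
δ_solid = L₀ − L_s = 24.7 − 11.56 = 13.14 mm

13.1 mm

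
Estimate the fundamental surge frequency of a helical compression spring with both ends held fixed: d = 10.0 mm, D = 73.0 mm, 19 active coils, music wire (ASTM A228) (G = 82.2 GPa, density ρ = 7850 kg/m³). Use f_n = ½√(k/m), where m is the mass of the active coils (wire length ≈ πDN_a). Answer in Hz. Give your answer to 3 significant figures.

k = Gd⁴/(8D³N_a) = (82.2×10³)(10.0⁴)/(8·73.0³·19) = 13.901 N/mm = 13901 N/m
Wire length L = πDN_a = π·73.0·19 = 4357.4 mm
m = ρ·(πd²/4)·L = 7850 × 78.54×10⁻⁶ m² × 4.3574 m = 2.6865 kg
f_n = ½√(k/m) = 0.5·√(13901/2.6865) = 0.5·√(5174.6) = 35.967 Hz

36.0 Hz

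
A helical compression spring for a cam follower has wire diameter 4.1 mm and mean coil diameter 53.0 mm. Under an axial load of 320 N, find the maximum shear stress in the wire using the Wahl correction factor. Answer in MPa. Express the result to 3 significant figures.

Spring index C = D/d = 53.0/4.1 = 12.9268
K_W = (4C−1)/(4C−4) + 0.615/C = 50.707/47.707 + 0.0476 = 1.1105
τ₀ = 8FD/(πd³) = 8·320·53.0/(π·4.1³) = 135680/216.52 = 626.63 MPa
τ_max = K·τ₀ = 1.1105 × 626.63 = 695.85 MPa

696 MPa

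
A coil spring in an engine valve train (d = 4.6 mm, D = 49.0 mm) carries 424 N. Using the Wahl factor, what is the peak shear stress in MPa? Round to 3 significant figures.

Spring index C = D/d = 49.0/4.6 = 10.6522
K_W = (4C−1)/(4C−4) + 0.615/C = 41.609/38.609 + 0.0577 = 1.1354
τ₀ = 8FD/(πd³) = 8·424·49.0/(π·4.6³) = 166208/305.79 = 543.54 MPa
τ_max = K·τ₀ = 1.1354 × 543.54 = 617.15 MPa

617 MPa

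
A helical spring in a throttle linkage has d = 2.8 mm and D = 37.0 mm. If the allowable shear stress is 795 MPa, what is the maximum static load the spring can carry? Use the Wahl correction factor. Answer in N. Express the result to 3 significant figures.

167 N

C = D/d = 37.0/2.8 = 13.2143
K_W = (4C−1)/(4C−4) + 0.615/C = 51.857/48.857 + 0.0465 = 1.1079
τ_max = K·8FD/(πd³) → F_max = τ_allow·πd³/(8DK)
F_max = 795·π·2.8³/(8·37.0·1.1079) = 54827/327.95 = 167.18 N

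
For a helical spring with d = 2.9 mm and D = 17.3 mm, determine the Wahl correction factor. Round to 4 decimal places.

C = D/d = 17.3/2.9 = 5.9655
K_W = (4C−1)/(4C−4) + 0.615/C = 22.862/19.862 + 0.1031 = 1.2541

1.2541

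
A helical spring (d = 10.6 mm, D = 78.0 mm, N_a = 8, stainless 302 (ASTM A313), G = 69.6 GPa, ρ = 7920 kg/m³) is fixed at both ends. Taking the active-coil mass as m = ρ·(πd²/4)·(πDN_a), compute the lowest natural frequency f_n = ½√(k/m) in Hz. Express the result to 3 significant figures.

72.7 Hz

k = Gd⁴/(8D³N_a) = (69.6×10³)(10.6⁴)/(8·78.0³·8) = 28.931 N/mm = 28931 N/m
Wire length L = πDN_a = π·78.0·8 = 1960.4 mm
m = ρ·(πd²/4)·L = 7920 × 88.247×10⁻⁶ m² × 1.9604 m = 1.3701 kg
f_n = ½√(k/m) = 0.5·√(28931/1.3701) = 0.5·√(21116) = 72.656 Hz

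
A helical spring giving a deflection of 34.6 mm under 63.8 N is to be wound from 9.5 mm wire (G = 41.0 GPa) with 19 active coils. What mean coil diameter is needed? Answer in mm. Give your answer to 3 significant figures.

106 mm

Required rate k = F/δ = 63.8/34.6 = 1.8439 N/mm
D = (Gd⁴/(8N_a·k))^(1/3) = (41.0×10³·9.5⁴/(8·19·1.8439))^(1/3)
  = (1.19149e+06)^(1/3) = 106.0140 mm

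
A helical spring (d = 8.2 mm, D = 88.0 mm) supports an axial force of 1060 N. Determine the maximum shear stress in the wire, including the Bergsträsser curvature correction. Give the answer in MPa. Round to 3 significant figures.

Spring index C = D/d = 88.0/8.2 = 10.7317
K_B = (4C+2)/(4C−3) = 44.927/39.927 = 1.1252
τ₀ = 8FD/(πd³) = 8·1060·88.0/(π·8.2³) = 746240/1732.2 = 430.81 MPa
τ_max = K·τ₀ = 1.1252 × 430.81 = 484.76 MPa

485 MPa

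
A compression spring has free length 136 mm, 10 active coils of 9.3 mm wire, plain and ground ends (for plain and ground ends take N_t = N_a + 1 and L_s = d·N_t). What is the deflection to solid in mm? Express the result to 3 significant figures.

N_t = 11; L_s = 9.3·11 = 102.3 mm
δ_solid = L₀ − L_s = 136 − 102.3 = 33.7 mm

33.7 mm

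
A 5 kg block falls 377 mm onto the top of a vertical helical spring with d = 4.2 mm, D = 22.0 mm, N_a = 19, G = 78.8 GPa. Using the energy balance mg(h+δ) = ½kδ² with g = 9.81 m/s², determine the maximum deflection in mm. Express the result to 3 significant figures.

52.8 mm

k = Gd⁴/(8D³N_a) = (78.8×10³)(4.2⁴)/(8·22.0³·19) = 15.15 N/mm
W = mg = 5 × 9.81 = 49.05 N
½kδ² − Wδ − Wh = 0 → δ = (W + √(W² + 2kWh))/k
δ = (49.05 + √(2405.9 + 560302))/15.15 = (49.05 + 750.14)/15.15 = 52.752 mm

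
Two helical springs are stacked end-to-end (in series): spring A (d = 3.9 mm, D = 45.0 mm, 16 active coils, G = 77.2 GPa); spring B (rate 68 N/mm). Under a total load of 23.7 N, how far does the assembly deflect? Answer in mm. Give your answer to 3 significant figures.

15.8 mm

k_A = Gd⁴/(8D³N_a) = (77.2×10³)(3.9⁴)/(8·45.0³·16) = 1.5312 N/mm
Series: 1/k_eq = 1/1.5312 + 1/68 = 0.66779; k_eq = 1.4975 N/mm
δ = F/k_eq = 23.7/1.4975 = 15.827 mm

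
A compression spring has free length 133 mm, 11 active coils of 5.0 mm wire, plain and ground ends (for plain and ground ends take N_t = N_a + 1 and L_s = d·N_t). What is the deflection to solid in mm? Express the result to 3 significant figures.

73.0 mm

N_t = 12; L_s = 5.0·12 = 60 mm
δ_solid = L₀ − L_s = 133 − 60 = 73 mm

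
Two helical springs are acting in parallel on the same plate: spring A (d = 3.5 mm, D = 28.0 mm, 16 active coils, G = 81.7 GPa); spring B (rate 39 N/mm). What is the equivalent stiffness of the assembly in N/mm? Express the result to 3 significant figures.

k_A = Gd⁴/(8D³N_a) = (81.7×10³)(3.5⁴)/(8·28.0³·16) = 4.3633 N/mm
Parallel: k_eq = 4.3633 + 39 = 43.363 N/mm

43.4 N/mm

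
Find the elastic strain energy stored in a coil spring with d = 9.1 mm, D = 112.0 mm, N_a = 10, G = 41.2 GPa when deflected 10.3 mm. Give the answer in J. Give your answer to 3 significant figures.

0.133 J

k = Gd⁴/(8D³N_a) = (41.2×10³)(9.1⁴)/(8·112.0³·10) = 2.5137 N/mm
U = ½kδ² = 0.5 × 2.5137 × 10.3² = 133.34 N·mm = 0.13334 J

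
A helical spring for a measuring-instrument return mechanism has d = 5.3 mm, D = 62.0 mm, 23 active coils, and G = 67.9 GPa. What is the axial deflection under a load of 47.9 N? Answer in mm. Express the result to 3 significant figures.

39.2 mm

k = Gd⁴/(8D³N_a) = (67.9×10³)(5.3⁴)/(8·62.0³·23) = 1.2217 N/mm
δ = F/k = 47.9 / 1.2217 = 39.206 mm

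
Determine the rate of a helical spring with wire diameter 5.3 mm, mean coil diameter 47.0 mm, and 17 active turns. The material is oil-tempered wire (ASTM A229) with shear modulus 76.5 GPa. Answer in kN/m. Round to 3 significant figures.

4.27 kN/m

k = Gd⁴/(8D³N_a) = (76.5×10³ × 5.3⁴) / (8 × 47.0³ × 17)
  = 6.03622e+07 / 1.41199e+07 = 4.275 N/mm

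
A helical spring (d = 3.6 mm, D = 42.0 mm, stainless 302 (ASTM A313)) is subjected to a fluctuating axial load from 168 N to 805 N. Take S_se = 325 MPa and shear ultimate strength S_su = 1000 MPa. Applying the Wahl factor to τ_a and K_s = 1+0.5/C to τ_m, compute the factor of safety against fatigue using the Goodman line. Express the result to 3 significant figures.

C = D/d = 42.0/3.6 = 11.6667; K_W = (4C−1)/(4C−4)+0.615/C = 1.1230; K_s = 1+0.5/C = 1.0429
F_a = (F_max−F_min)/2 = 318.5 N; F_m = (F_max+F_min)/2 = 486.5 N
τ_a = K_W·8F_aD/(πd³) = 1.1230 × 730.12 = 819.94 MPa
τ_m = K_s·8F_mD/(πd³) = 1.0429 × 1115.2 = 1163 MPa
Goodman: 1/n_f = τ_a/S_se + τ_m/S_su = 819.94/325 + 1163/1000 = 2.52289 + 1.16303 = 3.6859
n_f = 1/3.6859 = 0.2713

0.271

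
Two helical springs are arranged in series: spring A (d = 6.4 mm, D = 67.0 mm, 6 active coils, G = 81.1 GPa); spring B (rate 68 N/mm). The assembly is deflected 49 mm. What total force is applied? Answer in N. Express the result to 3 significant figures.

k_A = Gd⁴/(8D³N_a) = (81.1×10³)(6.4⁴)/(8·67.0³·6) = 9.4249 N/mm
Series: 1/k_eq = 1/9.4249 + 1/68 = 0.12081; k_eq = 8.2776 N/mm
F = k_eq·δ = 8.2776·49 = 405.6 N

406 N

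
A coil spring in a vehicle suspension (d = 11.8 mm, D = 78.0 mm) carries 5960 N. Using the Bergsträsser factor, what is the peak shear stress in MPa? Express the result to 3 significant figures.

Spring index C = D/d = 78.0/11.8 = 6.6102
K_B = (4C+2)/(4C−3) = 28.441/23.441 = 1.2133
τ₀ = 8FD/(πd³) = 8·5960·78.0/(π·11.8³) = 3.71904e+06/5161.7 = 720.5 MPa
τ_max = K·τ₀ = 1.2133 × 720.5 = 874.19 MPa

874 MPa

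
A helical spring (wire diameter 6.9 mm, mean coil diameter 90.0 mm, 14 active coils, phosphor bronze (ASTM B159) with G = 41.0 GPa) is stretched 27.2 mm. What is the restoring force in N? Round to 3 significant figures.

k = Gd⁴/(8D³N_a) = (41.0×10³)(6.9⁴)/(8·90.0³·14) = 1.1382 N/mm
F = k·δ = 1.1382 × 27.2 = 30.96 N

31.0 N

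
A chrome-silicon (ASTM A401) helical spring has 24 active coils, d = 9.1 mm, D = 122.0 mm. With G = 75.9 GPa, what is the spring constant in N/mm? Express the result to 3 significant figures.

1.49 N/mm

k = Gd⁴/(8D³N_a) = (75.9×10³ × 9.1⁴) / (8 × 122.0³ × 24)
  = 5.20484e+08 / 3.48643e+08 = 1.4929 N/mm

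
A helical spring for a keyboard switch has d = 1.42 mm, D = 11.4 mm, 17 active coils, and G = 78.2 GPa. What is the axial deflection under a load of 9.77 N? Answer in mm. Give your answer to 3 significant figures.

6.19 mm

k = Gd⁴/(8D³N_a) = (78.2×10³)(1.42⁴)/(8·11.4³·17) = 1.578 N/mm
δ = F/k = 9.77 / 1.578 = 6.1914 mm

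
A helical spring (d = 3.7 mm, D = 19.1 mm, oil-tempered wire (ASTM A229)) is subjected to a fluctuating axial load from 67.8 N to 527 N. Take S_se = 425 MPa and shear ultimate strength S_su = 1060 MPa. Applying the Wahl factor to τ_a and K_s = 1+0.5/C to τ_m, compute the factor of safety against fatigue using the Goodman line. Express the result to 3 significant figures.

1.03

C = D/d = 19.1/3.7 = 5.1622; K_W = (4C−1)/(4C−4)+0.615/C = 1.2993; K_s = 1+0.5/C = 1.0969
F_a = (F_max−F_min)/2 = 229.6 N; F_m = (F_max+F_min)/2 = 297.4 N
τ_a = K_W·8F_aD/(πd³) = 1.2993 × 220.47 = 286.46 MPa
τ_m = K_s·8F_mD/(πd³) = 1.0969 × 285.57 = 313.23 MPa
Goodman: 1/n_f = τ_a/S_se + τ_m/S_su = 286.46/425 + 313.23/1060 = 0.67402 + 0.29550 = 0.96951
n_f = 1/0.96951 = 1.031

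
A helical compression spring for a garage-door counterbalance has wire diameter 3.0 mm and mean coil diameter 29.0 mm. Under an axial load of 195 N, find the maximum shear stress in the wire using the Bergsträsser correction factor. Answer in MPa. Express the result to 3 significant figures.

608 MPa

Spring index C = D/d = 29.0/3.0 = 9.6667
K_B = (4C+2)/(4C−3) = 40.667/35.667 = 1.1402
τ₀ = 8FD/(πd³) = 8·195·29.0/(π·3.0³) = 45240/84.823 = 533.35 MPa
τ_max = K·τ₀ = 1.1402 × 533.35 = 608.11 MPa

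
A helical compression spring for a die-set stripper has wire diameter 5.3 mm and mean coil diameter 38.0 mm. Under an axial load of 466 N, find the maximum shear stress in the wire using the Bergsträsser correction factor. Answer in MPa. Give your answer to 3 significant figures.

Spring index C = D/d = 38.0/5.3 = 7.1698
K_B = (4C+2)/(4C−3) = 30.679/25.679 = 1.1947
τ₀ = 8FD/(πd³) = 8·466·38.0/(π·5.3³) = 141664/467.71 = 302.89 MPa
τ_max = K·τ₀ = 1.1947 × 302.89 = 361.86 MPa

362 MPa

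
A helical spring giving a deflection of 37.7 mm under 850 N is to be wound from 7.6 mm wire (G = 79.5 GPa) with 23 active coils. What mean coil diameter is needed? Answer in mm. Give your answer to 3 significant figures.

Required rate k = F/δ = 850/37.7 = 22.546 N/mm
D = (Gd⁴/(8N_a·k))^(1/3) = (79.5×10³·7.6⁴/(8·23·22.546))^(1/3)
  = (63933.1)^(1/3) = 39.9861 mm

40.0 mm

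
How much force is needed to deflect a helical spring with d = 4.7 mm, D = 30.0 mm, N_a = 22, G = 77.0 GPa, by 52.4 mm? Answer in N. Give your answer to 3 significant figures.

k = Gd⁴/(8D³N_a) = (77.0×10³)(4.7⁴)/(8·30.0³·22) = 7.9069 N/mm
F = k·δ = 7.9069 × 52.4 = 414.32 N

414 N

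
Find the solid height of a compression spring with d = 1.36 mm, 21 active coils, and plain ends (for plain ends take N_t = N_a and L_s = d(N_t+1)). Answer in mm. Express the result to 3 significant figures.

29.9 mm

plain ends: N_t = N_a = 21
L_s = d·(N_t+1) = 1.36 × 22 = 29.92 mm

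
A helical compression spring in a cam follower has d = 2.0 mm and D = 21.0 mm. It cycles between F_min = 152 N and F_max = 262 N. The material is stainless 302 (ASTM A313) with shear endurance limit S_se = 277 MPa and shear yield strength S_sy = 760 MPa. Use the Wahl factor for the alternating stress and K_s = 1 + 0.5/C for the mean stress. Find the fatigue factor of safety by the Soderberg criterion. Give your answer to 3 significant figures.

0.293

C = D/d = 21.0/2.0 = 10.5000; K_W = (4C−1)/(4C−4)+0.615/C = 1.1375; K_s = 1+0.5/C = 1.0476
F_a = (F_max−F_min)/2 = 55 N; F_m = (F_max+F_min)/2 = 207 N
τ_a = K_W·8F_aD/(πd³) = 1.1375 × 367.65 = 418.21 MPa
τ_m = K_s·8F_mD/(πd³) = 1.0476 × 1383.7 = 1449.6 MPa
Soderberg: 1/n_f = τ_a/S_se + τ_m/S_sy = 418.21/277 + 1449.6/760 = 1.50977 + 1.90735 = 3.4171
n_f = 1/3.4171 = 0.2926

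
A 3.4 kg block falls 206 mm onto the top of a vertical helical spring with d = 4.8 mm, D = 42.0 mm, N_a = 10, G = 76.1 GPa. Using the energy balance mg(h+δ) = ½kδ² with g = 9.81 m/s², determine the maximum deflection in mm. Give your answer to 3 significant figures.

50.1 mm

k = Gd⁴/(8D³N_a) = (76.1×10³)(4.8⁴)/(8·42.0³·10) = 6.8157 N/mm
W = mg = 3.4 × 9.81 = 33.354 N
½kδ² − Wδ − Wh = 0 → δ = (W + √(W² + 2kWh))/k
δ = (33.354 + √(1112.5 + 93660.6))/6.8157 = (33.354 + 307.85)/6.8157 = 50.062 mm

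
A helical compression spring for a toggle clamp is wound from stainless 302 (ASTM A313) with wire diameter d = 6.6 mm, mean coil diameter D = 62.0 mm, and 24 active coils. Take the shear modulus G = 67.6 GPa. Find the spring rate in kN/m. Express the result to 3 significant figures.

k = Gd⁴/(8D³N_a) = (67.6×10³ × 6.6⁴) / (8 × 62.0³ × 24)
  = 1.28269e+08 / 4.5759e+07 = 2.8031 N/mm

2.80 kN/m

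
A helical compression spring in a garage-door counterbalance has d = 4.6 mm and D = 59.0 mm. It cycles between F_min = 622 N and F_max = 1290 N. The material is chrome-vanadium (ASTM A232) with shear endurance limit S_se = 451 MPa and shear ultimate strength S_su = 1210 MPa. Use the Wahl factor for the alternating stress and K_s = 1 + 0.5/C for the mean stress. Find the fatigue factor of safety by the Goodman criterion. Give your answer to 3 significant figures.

0.394

C = D/d = 59.0/4.6 = 12.8261; K_W = (4C−1)/(4C−4)+0.615/C = 1.1114; K_s = 1+0.5/C = 1.0390
F_a = (F_max−F_min)/2 = 334 N; F_m = (F_max+F_min)/2 = 956 N
τ_a = K_W·8F_aD/(πd³) = 1.1114 × 515.54 = 572.96 MPa
τ_m = K_s·8F_mD/(πd³) = 1.0390 × 1475.6 = 1533.2 MPa
Goodman: 1/n_f = τ_a/S_se + τ_m/S_su = 572.96/451 + 1533.2/1210 = 1.27042 + 1.26707 = 2.5375
n_f = 1/2.5375 = 0.3941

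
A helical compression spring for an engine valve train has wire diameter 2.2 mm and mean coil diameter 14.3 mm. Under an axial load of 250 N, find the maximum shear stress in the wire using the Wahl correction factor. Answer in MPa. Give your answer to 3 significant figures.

Spring index C = D/d = 14.3/2.2 = 6.5000
K_W = (4C−1)/(4C−4) + 0.615/C = 25.000/22.000 + 0.0946 = 1.2310
τ₀ = 8FD/(πd³) = 8·250·14.3/(π·2.2³) = 28600/33.452 = 854.96 MPa
τ_max = K·τ₀ = 1.2310 × 854.96 = 1052.4 MPa

1050 MPa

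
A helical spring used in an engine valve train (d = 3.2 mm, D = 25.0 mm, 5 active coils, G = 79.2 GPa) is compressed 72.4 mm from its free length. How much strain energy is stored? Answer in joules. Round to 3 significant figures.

34.8 J

k = Gd⁴/(8D³N_a) = (79.2×10³)(3.2⁴)/(8·25.0³·5) = 13.288 N/mm
U = ½kδ² = 0.5 × 13.288 × 72.4² = 34825 N·mm = 34.825 J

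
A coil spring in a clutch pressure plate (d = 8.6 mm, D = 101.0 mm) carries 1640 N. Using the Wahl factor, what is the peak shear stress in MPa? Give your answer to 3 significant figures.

744 MPa

Spring index C = D/d = 101.0/8.6 = 11.7442
K_W = (4C−1)/(4C−4) + 0.615/C = 45.977/42.977 + 0.0524 = 1.1222
τ₀ = 8FD/(πd³) = 8·1640·101.0/(π·8.6³) = 1.32512e+06/1998.2 = 663.15 MPa
τ_max = K·τ₀ = 1.1222 × 663.15 = 744.16 MPa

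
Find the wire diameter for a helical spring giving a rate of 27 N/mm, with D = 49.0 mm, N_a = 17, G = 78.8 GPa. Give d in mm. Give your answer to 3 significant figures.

8.60 mm

d = (8D³N_a·k / G)^(1/4) = (8·49.0³·17·27 / (78.8×10³))^0.25
  = (5482.3)^0.25 = 8.6048 mm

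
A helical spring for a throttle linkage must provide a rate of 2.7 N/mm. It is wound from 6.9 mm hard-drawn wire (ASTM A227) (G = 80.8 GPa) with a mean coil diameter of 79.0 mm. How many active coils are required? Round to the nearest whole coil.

17

N_a = Gd⁴/(8D³k) = (80.8×10³ × 6.9⁴)/(8 × 79.0³ × 2.7)
    = 1.8315e+08 / 1.06496e+07 = 17.2 → 17 coils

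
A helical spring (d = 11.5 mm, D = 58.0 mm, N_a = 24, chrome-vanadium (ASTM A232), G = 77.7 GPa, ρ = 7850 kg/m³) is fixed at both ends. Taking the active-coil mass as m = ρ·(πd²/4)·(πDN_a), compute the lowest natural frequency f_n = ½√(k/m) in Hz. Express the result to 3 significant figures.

k = Gd⁴/(8D³N_a) = (77.7×10³)(11.5⁴)/(8·58.0³·24) = 36.277 N/mm = 36277 N/m
Wire length L = πDN_a = π·58.0·24 = 4373.1 mm
m = ρ·(πd²/4)·L = 7850 × 103.87×10⁻⁶ m² × 4.3731 m = 3.5657 kg
f_n = ½√(k/m) = 0.5·√(36277/3.5657) = 0.5·√(10174) = 50.433 Hz

50.4 Hz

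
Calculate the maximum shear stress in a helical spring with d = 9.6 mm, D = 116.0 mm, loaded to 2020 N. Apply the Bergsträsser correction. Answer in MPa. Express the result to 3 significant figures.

749 MPa

Spring index C = D/d = 116.0/9.6 = 12.0833
K_B = (4C+2)/(4C−3) = 50.333/45.333 = 1.1103
τ₀ = 8FD/(πd³) = 8·2020·116.0/(π·9.6³) = 1.87456e+06/2779.5 = 674.43 MPa
τ_max = K·τ₀ = 1.1103 × 674.43 = 748.81 MPa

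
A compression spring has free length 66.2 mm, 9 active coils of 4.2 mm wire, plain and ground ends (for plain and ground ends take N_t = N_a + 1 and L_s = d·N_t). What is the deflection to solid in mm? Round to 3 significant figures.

N_t = 10; L_s = 4.2·10 = 42 mm
δ_solid = L₀ − L_s = 66.2 − 42 = 24.2 mm

24.2 mm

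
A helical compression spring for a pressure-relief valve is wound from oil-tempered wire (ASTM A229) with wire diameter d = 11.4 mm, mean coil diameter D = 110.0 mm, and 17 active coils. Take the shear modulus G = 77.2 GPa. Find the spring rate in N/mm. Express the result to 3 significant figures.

7.20 N/mm

k = Gd⁴/(8D³N_a) = (77.2×10³ × 11.4⁴) / (8 × 110.0³ × 17)
  = 1.30388e+09 / 1.81016e+08 = 7.2031 N/mm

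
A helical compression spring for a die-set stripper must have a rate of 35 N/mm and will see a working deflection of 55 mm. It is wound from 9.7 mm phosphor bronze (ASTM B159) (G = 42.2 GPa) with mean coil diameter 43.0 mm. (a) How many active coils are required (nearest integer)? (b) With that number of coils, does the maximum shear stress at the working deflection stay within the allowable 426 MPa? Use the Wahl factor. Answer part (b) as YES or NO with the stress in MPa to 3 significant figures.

(a) 17 coils; (b) YES, τ_max = 309 MPa

N_a = Gd⁴/(8D³k) = (42.2×10³)(9.7⁴)/(8·43.0³·35) = 16.78 → N_a = 17
Actual rate k = Gd⁴/(8D³·17) = 34.551 N/mm
Working load F = kδ = 34.551·55 = 1900.3 N
C = 43.0/9.7 = 4.4330; K_W = (4C−1)/(4C−4)+0.615/C = 1.3572
τ_max = K_W·8FD/(πd³) = 1.3572·227.99 = 309.42 MPa
τ_max ≤ 426 MPa → acceptable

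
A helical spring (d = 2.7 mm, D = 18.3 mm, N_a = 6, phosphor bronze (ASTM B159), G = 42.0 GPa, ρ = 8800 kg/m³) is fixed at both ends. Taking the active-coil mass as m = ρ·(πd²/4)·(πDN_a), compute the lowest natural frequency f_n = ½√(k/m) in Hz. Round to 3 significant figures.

330 Hz

k = Gd⁴/(8D³N_a) = (42.0×10³)(2.7⁴)/(8·18.3³·6) = 7.5877 N/mm = 7587.7 N/m
Wire length L = πDN_a = π·18.3·6 = 344.95 mm
m = ρ·(πd²/4)·L = 8800 × 5.7256×10⁻⁶ m² × 0.34495 m = 0.01738 kg
f_n = ½√(k/m) = 0.5·√(7587.7/0.01738) = 0.5·√(4.3657e+05) = 330.37 Hz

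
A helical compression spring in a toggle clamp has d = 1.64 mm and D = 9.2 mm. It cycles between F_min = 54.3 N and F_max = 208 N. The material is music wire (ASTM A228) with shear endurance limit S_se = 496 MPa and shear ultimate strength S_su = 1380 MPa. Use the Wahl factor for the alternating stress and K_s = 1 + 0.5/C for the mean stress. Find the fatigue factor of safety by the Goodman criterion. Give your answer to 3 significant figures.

C = D/d = 9.2/1.64 = 5.6098; K_W = (4C−1)/(4C−4)+0.615/C = 1.2723; K_s = 1+0.5/C = 1.0891
F_a = (F_max−F_min)/2 = 76.85 N; F_m = (F_max+F_min)/2 = 131.15 N
τ_a = K_W·8F_aD/(πd³) = 1.2723 × 408.17 = 519.33 MPa
τ_m = K_s·8F_mD/(πd³) = 1.0891 × 696.57 = 758.66 MPa
Goodman: 1/n_f = τ_a/S_se + τ_m/S_su = 519.33/496 + 758.66/1380 = 1.04703 + 0.54975 = 1.5968
n_f = 1/1.5968 = 0.6263

0.626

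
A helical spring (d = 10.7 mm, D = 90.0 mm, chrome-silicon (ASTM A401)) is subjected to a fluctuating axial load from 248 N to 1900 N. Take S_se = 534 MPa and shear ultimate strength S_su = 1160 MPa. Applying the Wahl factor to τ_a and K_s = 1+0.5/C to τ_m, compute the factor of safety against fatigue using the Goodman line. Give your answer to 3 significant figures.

1.91

C = D/d = 90.0/10.7 = 8.4112; K_W = (4C−1)/(4C−4)+0.615/C = 1.1743; K_s = 1+0.5/C = 1.0594
F_a = (F_max−F_min)/2 = 826 N; F_m = (F_max+F_min)/2 = 1074 N
τ_a = K_W·8F_aD/(πd³) = 1.1743 × 154.53 = 181.47 MPa
τ_m = K_s·8F_mD/(πd³) = 1.0594 × 200.93 = 212.87 MPa
Goodman: 1/n_f = τ_a/S_se + τ_m/S_su = 181.47/534 + 212.87/1160 = 0.33982 + 0.18351 = 0.52333
n_f = 1/0.52333 = 1.911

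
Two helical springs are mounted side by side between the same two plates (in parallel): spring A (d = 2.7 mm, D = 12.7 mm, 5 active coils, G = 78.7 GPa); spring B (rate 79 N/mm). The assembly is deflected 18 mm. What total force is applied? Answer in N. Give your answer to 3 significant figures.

k_A = Gd⁴/(8D³N_a) = (78.7×10³)(2.7⁴)/(8·12.7³·5) = 51.046 N/mm
Parallel: k_eq = 51.046 + 79 = 130.05 N/mm
F = k_eq·δ = 130.05·18 = 2340.8 N

2340 N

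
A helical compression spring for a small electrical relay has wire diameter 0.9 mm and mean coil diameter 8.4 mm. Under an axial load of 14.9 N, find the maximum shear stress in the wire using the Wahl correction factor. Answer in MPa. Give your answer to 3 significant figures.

Spring index C = D/d = 8.4/0.9 = 9.3333
K_W = (4C−1)/(4C−4) + 0.615/C = 36.333/33.333 + 0.0659 = 1.1559
τ₀ = 8FD/(πd³) = 8·14.9·8.4/(π·0.9³) = 1001.28/2.2902 = 437.2 MPa
τ_max = K·τ₀ = 1.1559 × 437.2 = 505.35 MPa

505 MPa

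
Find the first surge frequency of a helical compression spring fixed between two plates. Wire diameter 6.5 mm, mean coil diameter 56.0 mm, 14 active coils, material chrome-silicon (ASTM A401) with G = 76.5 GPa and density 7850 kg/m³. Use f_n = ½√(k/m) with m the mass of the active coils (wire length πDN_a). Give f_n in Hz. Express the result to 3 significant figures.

52.0 Hz

k = Gd⁴/(8D³N_a) = (76.5×10³)(6.5⁴)/(8·56.0³·14) = 6.9428 N/mm = 6942.8 N/m
Wire length L = πDN_a = π·56.0·14 = 2463 mm
m = ρ·(πd²/4)·L = 7850 × 33.183×10⁻⁶ m² × 2.463 m = 0.64158 kg
f_n = ½√(k/m) = 0.5·√(6942.8/0.64158) = 0.5·√(10821) = 52.013 Hz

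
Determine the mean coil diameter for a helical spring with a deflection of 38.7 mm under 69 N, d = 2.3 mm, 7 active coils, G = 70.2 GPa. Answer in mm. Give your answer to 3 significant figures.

Required rate k = F/δ = 69/38.7 = 1.7829 N/mm
D = (Gd⁴/(8N_a·k))^(1/3) = (70.2×10³·2.3⁴/(8·7·1.7829))^(1/3)
  = (19675.3)^(1/3) = 26.9965 mm

27.0 mm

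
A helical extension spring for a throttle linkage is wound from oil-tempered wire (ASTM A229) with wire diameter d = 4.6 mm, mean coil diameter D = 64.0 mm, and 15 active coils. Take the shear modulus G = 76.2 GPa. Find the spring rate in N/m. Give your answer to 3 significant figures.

k = Gd⁴/(8D³N_a) = (76.2×10³ × 4.6⁴) / (8 × 64.0³ × 15)
  = 3.41182e+07 / 3.14573e+07 = 1.0846 N/mm = 1084.6 N/m

1080 N/m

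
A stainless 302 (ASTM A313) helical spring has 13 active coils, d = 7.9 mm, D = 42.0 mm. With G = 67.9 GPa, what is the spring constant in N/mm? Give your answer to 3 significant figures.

k = Gd⁴/(8D³N_a) = (67.9×10³ × 7.9⁴) / (8 × 42.0³ × 13)
  = 2.64471e+08 / 7.70515e+06 = 34.324 N/mm

34.3 N/mm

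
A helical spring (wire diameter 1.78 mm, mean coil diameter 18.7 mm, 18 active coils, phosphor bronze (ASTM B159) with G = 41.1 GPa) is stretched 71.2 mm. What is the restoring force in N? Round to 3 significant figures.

31.2 N

k = Gd⁴/(8D³N_a) = (41.1×10³)(1.78⁴)/(8·18.7³·18) = 0.43816 N/mm
F = k·δ = 0.43816 × 71.2 = 31.197 N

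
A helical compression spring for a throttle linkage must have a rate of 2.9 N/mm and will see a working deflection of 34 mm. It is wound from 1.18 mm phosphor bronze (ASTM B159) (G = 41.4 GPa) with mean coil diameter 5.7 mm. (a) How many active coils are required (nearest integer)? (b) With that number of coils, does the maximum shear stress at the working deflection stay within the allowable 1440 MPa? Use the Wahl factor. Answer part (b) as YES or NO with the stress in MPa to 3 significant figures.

(a) 19 coils; (b) YES, τ_max = 1130 MPa

N_a = Gd⁴/(8D³k) = (41.4×10³)(1.18⁴)/(8·5.7³·2.9) = 18.68 → N_a = 19
Actual rate k = Gd⁴/(8D³·19) = 2.8514 N/mm
Working load F = kδ = 2.8514·34 = 96.948 N
C = 5.7/1.18 = 4.8305; K_W = (4C−1)/(4C−4)+0.615/C = 1.3231
τ_max = K_W·8FD/(πd³) = 1.3231·856.46 = 1133.2 MPa
τ_max ≤ 1440 MPa → acceptable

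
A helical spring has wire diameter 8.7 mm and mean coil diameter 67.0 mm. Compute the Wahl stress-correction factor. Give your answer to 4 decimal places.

1.1918

C = D/d = 67.0/8.7 = 7.7011
K_W = (4C−1)/(4C−4) + 0.615/C = 29.805/26.805 + 0.0799 = 1.1918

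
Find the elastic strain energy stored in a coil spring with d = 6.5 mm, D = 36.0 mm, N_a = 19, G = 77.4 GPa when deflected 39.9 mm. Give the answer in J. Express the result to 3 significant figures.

k = Gd⁴/(8D³N_a) = (77.4×10³)(6.5⁴)/(8·36.0³·19) = 19.482 N/mm
U = ½kδ² = 0.5 × 19.482 × 39.9² = 15508 N·mm = 15.508 J

15.5 J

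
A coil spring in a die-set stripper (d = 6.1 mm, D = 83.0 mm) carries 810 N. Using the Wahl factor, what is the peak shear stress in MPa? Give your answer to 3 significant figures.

833 MPa

Spring index C = D/d = 83.0/6.1 = 13.6066
K_W = (4C−1)/(4C−4) + 0.615/C = 53.426/50.426 + 0.0452 = 1.1047
τ₀ = 8FD/(πd³) = 8·810·83.0/(π·6.1³) = 537840/713.08 = 754.25 MPa
τ_max = K·τ₀ = 1.1047 × 754.25 = 833.21 MPa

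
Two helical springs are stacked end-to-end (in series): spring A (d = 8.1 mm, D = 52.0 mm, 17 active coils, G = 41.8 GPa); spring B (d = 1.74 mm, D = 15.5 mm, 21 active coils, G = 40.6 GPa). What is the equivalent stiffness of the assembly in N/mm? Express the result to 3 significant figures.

k_A = Gd⁴/(8D³N_a) = (41.8×10³)(8.1⁴)/(8·52.0³·17) = 9.4095 N/mm
k_B = Gd⁴/(8D³N_a) = (40.6×10³)(1.74⁴)/(8·15.5³·21) = 0.59487 N/mm
Series: 1/k_eq = 1/9.4095 + 1/0.59487 = 1.7873; k_eq = 0.55949 N/mm

0.559 N/mm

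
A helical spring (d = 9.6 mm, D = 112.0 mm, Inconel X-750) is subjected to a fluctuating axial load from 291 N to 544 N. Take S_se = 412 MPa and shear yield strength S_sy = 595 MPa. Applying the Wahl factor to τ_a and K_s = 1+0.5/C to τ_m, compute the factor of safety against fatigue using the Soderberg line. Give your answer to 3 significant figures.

2.88

C = D/d = 112.0/9.6 = 11.6667; K_W = (4C−1)/(4C−4)+0.615/C = 1.1230; K_s = 1+0.5/C = 1.0429
F_a = (F_max−F_min)/2 = 126.5 N; F_m = (F_max+F_min)/2 = 417.5 N
τ_a = K_W·8F_aD/(πd³) = 1.1230 × 40.779 = 45.796 MPa
τ_m = K_s·8F_mD/(πd³) = 1.0429 × 134.59 = 140.35 MPa
Soderberg: 1/n_f = τ_a/S_se + τ_m/S_sy = 45.796/412 + 140.35/595 = 0.11115 + 0.23589 = 0.34704
n_f = 1/0.34704 = 2.881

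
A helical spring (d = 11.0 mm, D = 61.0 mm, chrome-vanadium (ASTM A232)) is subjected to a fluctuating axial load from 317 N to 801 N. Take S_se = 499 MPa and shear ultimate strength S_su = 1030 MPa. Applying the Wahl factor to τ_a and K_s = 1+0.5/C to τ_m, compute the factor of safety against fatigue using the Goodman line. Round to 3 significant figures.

7.08

C = D/d = 61.0/11.0 = 5.5455; K_W = (4C−1)/(4C−4)+0.615/C = 1.2759; K_s = 1+0.5/C = 1.0902
F_a = (F_max−F_min)/2 = 242 N; F_m = (F_max+F_min)/2 = 559 N
τ_a = K_W·8F_aD/(πd³) = 1.2759 × 28.243 = 36.035 MPa
τ_m = K_s·8F_mD/(πd³) = 1.0902 × 65.238 = 71.121 MPa
Goodman: 1/n_f = τ_a/S_se + τ_m/S_su = 36.035/499 + 71.121/1030 = 0.07221 + 0.06905 = 0.14126
n_f = 1/0.14126 = 7.079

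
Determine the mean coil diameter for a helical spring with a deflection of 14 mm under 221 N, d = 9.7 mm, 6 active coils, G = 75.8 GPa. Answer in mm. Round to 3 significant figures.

96.0 mm

Required rate k = F/δ = 221/14 = 15.786 N/mm
D = (Gd⁴/(8N_a·k))^(1/3) = (75.8×10³·9.7⁴/(8·6·15.786))^(1/3)
  = (885627)^(1/3) = 96.0322 mm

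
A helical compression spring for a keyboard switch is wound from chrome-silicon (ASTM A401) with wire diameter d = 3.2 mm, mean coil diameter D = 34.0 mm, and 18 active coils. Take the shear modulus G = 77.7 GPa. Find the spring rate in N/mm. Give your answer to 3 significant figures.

k = Gd⁴/(8D³N_a) = (77.7×10³ × 3.2⁴) / (8 × 34.0³ × 18)
  = 8.14744e+06 / 5.65978e+06 = 1.4395 N/mm

1.44 N/mm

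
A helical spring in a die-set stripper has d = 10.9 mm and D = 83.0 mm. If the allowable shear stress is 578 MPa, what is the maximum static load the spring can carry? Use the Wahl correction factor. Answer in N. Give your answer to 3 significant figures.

C = D/d = 83.0/10.9 = 7.6147
K_W = (4C−1)/(4C−4) + 0.615/C = 29.459/26.459 + 0.0808 = 1.1941
τ_max = K·8FD/(πd³) → F_max = τ_allow·πd³/(8DK)
F_max = 578·π·10.9³/(8·83.0·1.1941) = 2.3516e+06/792.92 = 2965.7 N

2970 N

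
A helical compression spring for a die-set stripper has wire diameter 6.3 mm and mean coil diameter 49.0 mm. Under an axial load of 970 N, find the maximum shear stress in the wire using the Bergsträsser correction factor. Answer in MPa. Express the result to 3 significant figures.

Spring index C = D/d = 49.0/6.3 = 7.7778
K_B = (4C+2)/(4C−3) = 33.111/28.111 = 1.1779
τ₀ = 8FD/(πd³) = 8·970·49.0/(π·6.3³) = 380240/785.55 = 484.05 MPa
τ_max = K·τ₀ = 1.1779 × 484.05 = 570.14 MPa

570 MPa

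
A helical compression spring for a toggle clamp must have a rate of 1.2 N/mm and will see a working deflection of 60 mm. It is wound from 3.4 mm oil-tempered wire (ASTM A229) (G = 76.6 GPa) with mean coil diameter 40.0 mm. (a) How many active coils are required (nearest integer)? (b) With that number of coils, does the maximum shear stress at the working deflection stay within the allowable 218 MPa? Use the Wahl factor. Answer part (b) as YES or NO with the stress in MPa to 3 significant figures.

(a) 17 coils; (b) YES, τ_max = 205 MPa

N_a = Gd⁴/(8D³k) = (76.6×10³)(3.4⁴)/(8·40.0³·1.2) = 16.66 → N_a = 17
Actual rate k = Gd⁴/(8D³·17) = 1.176 N/mm
Working load F = kδ = 1.176·60 = 70.563 N
C = 40.0/3.4 = 11.7647; K_W = (4C−1)/(4C−4)+0.615/C = 1.1219
τ_max = K_W·8FD/(πd³) = 1.1219·182.87 = 205.17 MPa
τ_max ≤ 218 MPa → acceptable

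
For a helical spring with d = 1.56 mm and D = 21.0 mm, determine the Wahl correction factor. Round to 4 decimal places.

1.1059

C = D/d = 21.0/1.56 = 13.4615
K_W = (4C−1)/(4C−4) + 0.615/C = 52.846/49.846 + 0.0457 = 1.1059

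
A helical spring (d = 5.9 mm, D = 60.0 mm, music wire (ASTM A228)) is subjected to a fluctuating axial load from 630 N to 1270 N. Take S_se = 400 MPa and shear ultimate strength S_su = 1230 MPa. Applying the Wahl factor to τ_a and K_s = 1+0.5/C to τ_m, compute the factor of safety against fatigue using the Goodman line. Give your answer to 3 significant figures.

C = D/d = 60.0/5.9 = 10.1695; K_W = (4C−1)/(4C−4)+0.615/C = 1.1423; K_s = 1+0.5/C = 1.0492
F_a = (F_max−F_min)/2 = 320 N; F_m = (F_max+F_min)/2 = 950 N
τ_a = K_W·8F_aD/(πd³) = 1.1423 × 238.06 = 271.93 MPa
τ_m = K_s·8F_mD/(πd³) = 1.0492 × 706.74 = 741.49 MPa
Goodman: 1/n_f = τ_a/S_se + τ_m/S_su = 271.93/400 + 741.49/1230 = 0.67982 + 0.60283 = 1.2827
n_f = 1/1.2827 = 0.7796

0.780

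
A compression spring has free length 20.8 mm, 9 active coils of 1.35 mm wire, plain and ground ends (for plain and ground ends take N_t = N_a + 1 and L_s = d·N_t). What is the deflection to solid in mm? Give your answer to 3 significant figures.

7.30 mm

N_t = 10; L_s = 1.35·10 = 13.5 mm
δ_solid = L₀ − L_s = 20.8 − 13.5 = 7.3 mm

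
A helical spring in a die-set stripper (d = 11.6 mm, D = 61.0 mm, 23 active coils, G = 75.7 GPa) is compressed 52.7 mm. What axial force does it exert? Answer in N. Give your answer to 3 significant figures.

1730 N

k = Gd⁴/(8D³N_a) = (75.7×10³)(11.6⁴)/(8·61.0³·23) = 32.819 N/mm
F = k·δ = 32.819 × 52.7 = 1729.5 N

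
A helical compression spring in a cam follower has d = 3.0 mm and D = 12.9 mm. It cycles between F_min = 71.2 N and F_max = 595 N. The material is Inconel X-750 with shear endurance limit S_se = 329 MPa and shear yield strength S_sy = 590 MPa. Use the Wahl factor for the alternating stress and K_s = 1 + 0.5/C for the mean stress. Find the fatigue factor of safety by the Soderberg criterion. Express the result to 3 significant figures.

0.478

C = D/d = 12.9/3.0 = 4.3000; K_W = (4C−1)/(4C−4)+0.615/C = 1.3703; K_s = 1+0.5/C = 1.1163
F_a = (F_max−F_min)/2 = 261.9 N; F_m = (F_max+F_min)/2 = 333.1 N
τ_a = K_W·8F_aD/(πd³) = 1.3703 × 318.64 = 436.63 MPa
τ_m = K_s·8F_mD/(πd³) = 1.1163 × 405.27 = 452.39 MPa
Soderberg: 1/n_f = τ_a/S_se + τ_m/S_sy = 436.63/329 + 452.39/590 = 1.32715 + 0.76676 = 2.0939
n_f = 1/2.0939 = 0.4776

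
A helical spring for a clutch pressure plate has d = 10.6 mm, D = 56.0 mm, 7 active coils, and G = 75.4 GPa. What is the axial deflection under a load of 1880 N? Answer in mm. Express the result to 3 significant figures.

k = Gd⁴/(8D³N_a) = (75.4×10³)(10.6⁴)/(8·56.0³·7) = 96.793 N/mm
δ = F/k = 1880 / 96.793 = 19.423 mm

19.4 mm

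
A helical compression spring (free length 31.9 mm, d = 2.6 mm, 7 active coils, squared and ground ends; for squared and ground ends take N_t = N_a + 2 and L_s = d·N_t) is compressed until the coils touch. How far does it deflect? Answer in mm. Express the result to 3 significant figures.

N_t = 9; L_s = 2.6·9 = 23.4 mm
δ_solid = L₀ − L_s = 31.9 − 23.4 = 8.5 mm

8.50 mm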